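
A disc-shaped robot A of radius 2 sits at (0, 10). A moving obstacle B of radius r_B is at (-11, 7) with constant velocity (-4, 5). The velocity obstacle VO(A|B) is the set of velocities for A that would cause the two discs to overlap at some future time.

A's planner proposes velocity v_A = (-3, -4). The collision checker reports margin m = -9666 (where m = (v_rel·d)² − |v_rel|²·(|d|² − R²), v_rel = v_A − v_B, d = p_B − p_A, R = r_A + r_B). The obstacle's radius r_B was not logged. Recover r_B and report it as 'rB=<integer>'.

m = -9666
d = (-11, -3);  v_rel = (1, -9),  |v_rel|² = 82
v_rel×d = (1)·(-3) − (-9)·(-11) = -102
since m = R²·82 − (-102)²:  R² = (10404 + -9666) / 82 = 9
R = √9 = 3  ⇒  r_B = 3 − 2 = 1

rB=1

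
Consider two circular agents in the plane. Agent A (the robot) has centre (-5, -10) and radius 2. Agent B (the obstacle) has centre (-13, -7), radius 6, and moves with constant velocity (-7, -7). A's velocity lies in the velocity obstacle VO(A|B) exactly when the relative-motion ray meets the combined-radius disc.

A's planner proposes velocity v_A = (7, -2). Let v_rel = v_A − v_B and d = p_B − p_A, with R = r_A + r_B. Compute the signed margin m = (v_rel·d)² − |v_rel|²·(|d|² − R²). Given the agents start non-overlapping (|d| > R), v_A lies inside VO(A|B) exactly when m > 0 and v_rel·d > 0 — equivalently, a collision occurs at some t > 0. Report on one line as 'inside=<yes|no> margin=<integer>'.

d = (-8, 3),  |d|² = 73;  R = 2+6 = 8,  c = 73−8² = 9
v_rel = (14, 5),  |v_rel|² = 221;  v_rel·d = (14)·(-8) + (5)·(3) = -97
221·t² + 194·t + 9 = 0  ⇒  m = (-97)² − 221·9 = 7420
m = 7420 > 0,  v_rel·d = -97 < 0  ⇒  outside

inside=no margin=7420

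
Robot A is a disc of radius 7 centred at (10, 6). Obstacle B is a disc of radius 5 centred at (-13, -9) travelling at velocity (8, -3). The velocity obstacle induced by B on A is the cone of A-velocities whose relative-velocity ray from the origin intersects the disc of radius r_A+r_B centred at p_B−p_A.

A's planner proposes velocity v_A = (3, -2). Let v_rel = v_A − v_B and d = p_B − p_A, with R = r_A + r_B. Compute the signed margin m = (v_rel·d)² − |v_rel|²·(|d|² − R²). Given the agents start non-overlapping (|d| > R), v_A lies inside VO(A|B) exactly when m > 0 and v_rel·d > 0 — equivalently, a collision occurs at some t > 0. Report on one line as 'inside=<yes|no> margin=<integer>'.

d = (-23, -15),  |d|² = 754;  R = 7+5 = 12,  c = 754−12² = 610
v_rel = (-5, 1),  |v_rel|² = 26;  v_rel·d = (-5)·(-23) + (1)·(-15) = 100
26·t² − 200·t + 610 = 0  ⇒  m = 100² − 26·610 = -5860
m = -5860 < 0,  v_rel·d = 100 > 0  ⇒  outside

inside=no margin=-5860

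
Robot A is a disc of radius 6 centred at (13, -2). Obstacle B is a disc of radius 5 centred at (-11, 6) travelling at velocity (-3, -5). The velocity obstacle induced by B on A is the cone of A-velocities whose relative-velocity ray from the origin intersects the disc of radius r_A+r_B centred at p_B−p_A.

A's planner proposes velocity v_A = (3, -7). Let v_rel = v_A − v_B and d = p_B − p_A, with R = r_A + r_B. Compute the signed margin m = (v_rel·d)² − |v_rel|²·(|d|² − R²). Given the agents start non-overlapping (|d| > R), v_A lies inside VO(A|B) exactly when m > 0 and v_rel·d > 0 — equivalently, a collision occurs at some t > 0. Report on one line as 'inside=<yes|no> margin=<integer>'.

d = (-24, 8),  |d|² = 640;  R = 6+5 = 11,  c = 640−11² = 519
v_rel = (6, -2),  |v_rel|² = 40;  v_rel·d = (6)·(-24) + (-2)·(8) = -160
40·t² + 320·t + 519 = 0  ⇒  m = (-160)² − 40·519 = 4840
m = 4840 > 0,  v_rel·d = -160 < 0  ⇒  outside

inside=no margin=4840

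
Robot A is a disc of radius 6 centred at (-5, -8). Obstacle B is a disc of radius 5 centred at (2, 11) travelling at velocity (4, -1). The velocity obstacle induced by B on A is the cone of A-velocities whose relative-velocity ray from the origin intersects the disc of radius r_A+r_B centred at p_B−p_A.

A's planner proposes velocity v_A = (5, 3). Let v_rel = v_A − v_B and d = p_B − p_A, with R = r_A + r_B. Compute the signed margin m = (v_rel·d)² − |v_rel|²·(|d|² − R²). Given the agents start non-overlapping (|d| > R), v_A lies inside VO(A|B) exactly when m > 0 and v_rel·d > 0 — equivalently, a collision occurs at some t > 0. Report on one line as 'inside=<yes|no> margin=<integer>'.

d = (7, 19),  |d|² = 410;  R = 6+5 = 11,  c = 410−11² = 289
v_rel = (1, 4),  |v_rel|² = 17;  v_rel·d = (1)·(7) + (4)·(19) = 83
17·t² − 166·t + 289 = 0  ⇒  m = 83² − 17·289 = 1976
m = 1976 > 0,  v_rel·d = 83 > 0  ⇒  inside

inside=yes margin=1976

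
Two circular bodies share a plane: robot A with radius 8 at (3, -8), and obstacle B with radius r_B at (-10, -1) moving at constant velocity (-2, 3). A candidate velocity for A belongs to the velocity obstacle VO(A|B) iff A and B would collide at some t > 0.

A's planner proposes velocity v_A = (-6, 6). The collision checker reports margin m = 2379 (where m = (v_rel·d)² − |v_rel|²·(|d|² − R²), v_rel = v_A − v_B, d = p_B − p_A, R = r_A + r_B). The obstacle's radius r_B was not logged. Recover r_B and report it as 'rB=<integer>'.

m = 2379
d = (-13, 7);  v_rel = (-4, 3),  |v_rel|² = 25
v_rel×d = (-4)·(7) − (3)·(-13) = 11
since m = R²·25 − 11²:  R² = (121 + 2379) / 25 = 100
R = √100 = 10  ⇒  r_B = 10 − 8 = 2

rB=2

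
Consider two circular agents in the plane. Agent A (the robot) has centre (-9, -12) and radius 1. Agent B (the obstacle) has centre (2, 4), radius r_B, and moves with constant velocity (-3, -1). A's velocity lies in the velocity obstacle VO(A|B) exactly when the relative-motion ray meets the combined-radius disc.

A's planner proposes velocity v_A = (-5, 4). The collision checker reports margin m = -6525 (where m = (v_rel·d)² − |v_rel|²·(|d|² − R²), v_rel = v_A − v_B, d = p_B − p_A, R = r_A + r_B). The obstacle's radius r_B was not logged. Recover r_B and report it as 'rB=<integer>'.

m = -6525
d = (11, 16);  v_rel = (-2, 5),  |v_rel|² = 29
v_rel×d = (-2)·(16) − (5)·(11) = -87
since m = R²·29 − (-87)²:  R² = (7569 + -6525) / 29 = 36
R = √36 = 6  ⇒  r_B = 6 − 1 = 5

rB=5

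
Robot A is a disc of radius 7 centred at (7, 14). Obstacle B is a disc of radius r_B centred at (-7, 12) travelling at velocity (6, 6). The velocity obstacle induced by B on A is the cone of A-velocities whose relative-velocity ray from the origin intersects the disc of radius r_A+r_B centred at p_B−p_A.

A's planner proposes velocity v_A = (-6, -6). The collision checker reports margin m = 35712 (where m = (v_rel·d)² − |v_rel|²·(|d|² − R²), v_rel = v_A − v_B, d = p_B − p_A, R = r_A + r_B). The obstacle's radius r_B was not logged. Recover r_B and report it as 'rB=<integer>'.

m = 35712
d = (-14, -2);  v_rel = (-12, -12),  |v_rel|² = 288
v_rel×d = (-12)·(-2) − (-12)·(-14) = -144
since m = R²·288 − (-144)²:  R² = (20736 + 35712) / 288 = 196
R = √196 = 14  ⇒  r_B = 14 − 7 = 7

rB=7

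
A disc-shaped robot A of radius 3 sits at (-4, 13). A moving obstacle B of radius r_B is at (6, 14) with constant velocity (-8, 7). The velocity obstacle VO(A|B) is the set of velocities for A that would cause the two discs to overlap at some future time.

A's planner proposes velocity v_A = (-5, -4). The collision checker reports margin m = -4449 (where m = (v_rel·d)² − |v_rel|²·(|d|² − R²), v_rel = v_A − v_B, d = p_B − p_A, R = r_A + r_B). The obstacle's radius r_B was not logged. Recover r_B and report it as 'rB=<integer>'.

m = -4449
d = (10, 1);  v_rel = (3, -11),  |v_rel|² = 130
v_rel×d = (3)·(1) − (-11)·(10) = 113
since m = R²·130 − 113²:  R² = (12769 + -4449) / 130 = 64
R = √64 = 8  ⇒  r_B = 8 − 3 = 5

rB=5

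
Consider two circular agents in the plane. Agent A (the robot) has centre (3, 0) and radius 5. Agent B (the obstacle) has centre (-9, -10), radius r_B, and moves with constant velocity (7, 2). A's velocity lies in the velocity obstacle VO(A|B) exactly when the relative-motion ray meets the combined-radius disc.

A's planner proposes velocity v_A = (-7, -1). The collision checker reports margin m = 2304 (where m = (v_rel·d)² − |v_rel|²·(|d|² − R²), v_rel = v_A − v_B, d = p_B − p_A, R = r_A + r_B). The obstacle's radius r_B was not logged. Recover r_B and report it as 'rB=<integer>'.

m = 2304
d = (-12, -10);  v_rel = (-14, -3),  |v_rel|² = 205
v_rel×d = (-14)·(-10) − (-3)·(-12) = 104
since m = R²·205 − 104²:  R² = (10816 + 2304) / 205 = 64
R = √64 = 8  ⇒  r_B = 8 − 5 = 3

rB=3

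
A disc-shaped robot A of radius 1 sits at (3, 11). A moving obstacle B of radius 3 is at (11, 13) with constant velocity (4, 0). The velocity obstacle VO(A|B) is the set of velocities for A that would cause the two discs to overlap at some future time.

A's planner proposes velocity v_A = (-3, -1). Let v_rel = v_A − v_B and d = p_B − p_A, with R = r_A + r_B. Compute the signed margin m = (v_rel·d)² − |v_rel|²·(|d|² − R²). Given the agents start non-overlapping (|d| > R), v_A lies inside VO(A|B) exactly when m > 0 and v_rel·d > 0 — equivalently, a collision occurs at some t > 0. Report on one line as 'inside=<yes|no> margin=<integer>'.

d = (8, 2),  |d|² = 68;  R = 1+3 = 4,  c = 68−4² = 52
v_rel = (-7, -1),  |v_rel|² = 50;  v_rel·d = (-7)·(8) + (-1)·(2) = -58
50·t² + 116·t + 52 = 0  ⇒  m = (-58)² − 50·52 = 764
m = 764 > 0,  v_rel·d = -58 < 0  ⇒  outside

inside=no margin=764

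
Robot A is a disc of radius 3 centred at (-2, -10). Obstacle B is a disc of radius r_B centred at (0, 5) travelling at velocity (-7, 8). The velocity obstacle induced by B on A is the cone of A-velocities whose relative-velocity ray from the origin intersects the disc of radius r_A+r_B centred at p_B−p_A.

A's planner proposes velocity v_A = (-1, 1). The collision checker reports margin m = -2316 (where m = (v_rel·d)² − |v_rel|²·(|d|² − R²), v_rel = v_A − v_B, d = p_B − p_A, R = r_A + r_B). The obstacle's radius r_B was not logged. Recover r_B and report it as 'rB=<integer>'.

m = -2316
d = (2, 15);  v_rel = (6, -7),  |v_rel|² = 85
v_rel×d = (6)·(15) − (-7)·(2) = 104
since m = R²·85 − 104²:  R² = (10816 + -2316) / 85 = 100
R = √100 = 10  ⇒  r_B = 10 − 3 = 7

rB=7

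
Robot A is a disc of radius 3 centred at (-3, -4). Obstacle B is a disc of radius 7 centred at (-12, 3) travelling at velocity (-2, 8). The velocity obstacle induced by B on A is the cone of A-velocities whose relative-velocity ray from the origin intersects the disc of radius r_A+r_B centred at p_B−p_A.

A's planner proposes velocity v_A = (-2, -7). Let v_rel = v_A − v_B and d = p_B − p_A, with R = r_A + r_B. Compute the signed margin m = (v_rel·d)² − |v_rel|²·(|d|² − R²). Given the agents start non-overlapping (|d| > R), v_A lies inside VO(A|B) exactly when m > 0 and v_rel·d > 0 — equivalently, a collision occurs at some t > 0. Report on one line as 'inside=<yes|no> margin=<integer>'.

d = (-9, 7),  |d|² = 130;  R = 3+7 = 10,  c = 130−10² = 30
v_rel = (0, -15),  |v_rel|² = 225;  v_rel·d = (0)·(-9) + (-15)·(7) = -105
225·t² + 210·t + 30 = 0  ⇒  m = (-105)² − 225·30 = 4275
m = 4275 > 0,  v_rel·d = -105 < 0  ⇒  outside

inside=no margin=4275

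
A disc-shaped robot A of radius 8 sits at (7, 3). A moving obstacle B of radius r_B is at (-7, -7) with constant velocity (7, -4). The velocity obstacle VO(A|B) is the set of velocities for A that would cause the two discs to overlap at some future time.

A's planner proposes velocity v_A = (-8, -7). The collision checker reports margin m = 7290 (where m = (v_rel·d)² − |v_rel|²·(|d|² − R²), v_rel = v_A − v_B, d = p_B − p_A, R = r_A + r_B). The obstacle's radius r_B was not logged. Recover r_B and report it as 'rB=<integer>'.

m = 7290
d = (-14, -10);  v_rel = (-15, -3),  |v_rel|² = 234
v_rel×d = (-15)·(-10) − (-3)·(-14) = 108
since m = R²·234 − 108²:  R² = (11664 + 7290) / 234 = 81
R = √81 = 9  ⇒  r_B = 9 − 8 = 1

rB=1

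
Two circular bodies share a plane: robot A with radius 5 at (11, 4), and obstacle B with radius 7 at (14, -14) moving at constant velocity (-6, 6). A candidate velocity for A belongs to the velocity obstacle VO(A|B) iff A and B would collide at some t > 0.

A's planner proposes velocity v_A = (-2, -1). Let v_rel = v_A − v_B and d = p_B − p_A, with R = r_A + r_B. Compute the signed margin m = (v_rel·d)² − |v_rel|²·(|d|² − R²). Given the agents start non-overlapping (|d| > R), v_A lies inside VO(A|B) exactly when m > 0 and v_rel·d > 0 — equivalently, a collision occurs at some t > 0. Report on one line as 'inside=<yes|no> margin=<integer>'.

d = (3, -18),  |d|² = 333;  R = 5+7 = 12,  c = 333−12² = 189
v_rel = (4, -7),  |v_rel|² = 65;  v_rel·d = (4)·(3) + (-7)·(-18) = 138
65·t² − 276·t + 189 = 0  ⇒  m = 138² − 65·189 = 6759
m = 6759 > 0,  v_rel·d = 138 > 0  ⇒  inside

inside=yes margin=6759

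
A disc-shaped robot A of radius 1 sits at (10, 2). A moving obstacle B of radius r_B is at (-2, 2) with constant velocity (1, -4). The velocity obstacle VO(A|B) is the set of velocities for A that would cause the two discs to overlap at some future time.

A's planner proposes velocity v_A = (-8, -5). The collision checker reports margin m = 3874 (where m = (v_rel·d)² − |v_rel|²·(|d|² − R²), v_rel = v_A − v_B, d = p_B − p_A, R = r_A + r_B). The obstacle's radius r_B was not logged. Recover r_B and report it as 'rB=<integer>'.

m = 3874
d = (-12, 0);  v_rel = (-9, -1),  |v_rel|² = 82
v_rel×d = (-9)·(0) − (-1)·(-12) = -12
since m = R²·82 − (-12)²:  R² = (144 + 3874) / 82 = 49
R = √49 = 7  ⇒  r_B = 7 − 1 = 6

rB=6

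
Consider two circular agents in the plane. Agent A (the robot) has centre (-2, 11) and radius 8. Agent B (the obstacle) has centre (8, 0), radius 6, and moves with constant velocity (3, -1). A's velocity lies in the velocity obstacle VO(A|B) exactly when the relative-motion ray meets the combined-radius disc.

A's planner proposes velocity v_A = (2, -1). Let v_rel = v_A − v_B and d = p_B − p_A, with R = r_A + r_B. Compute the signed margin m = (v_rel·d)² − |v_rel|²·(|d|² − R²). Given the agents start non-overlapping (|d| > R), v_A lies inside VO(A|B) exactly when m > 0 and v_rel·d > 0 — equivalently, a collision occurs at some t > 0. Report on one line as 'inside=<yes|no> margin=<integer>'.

d = (10, -11),  |d|² = 221;  R = 8+6 = 14,  c = 221−14² = 25
v_rel = (-1, 0),  |v_rel|² = 1;  v_rel·d = (-1)·(10) + (0)·(-11) = -10
1·t² + 20·t + 25 = 0  ⇒  m = (-10)² − 1·25 = 75
m = 75 > 0,  v_rel·d = -10 < 0  ⇒  outside

inside=no margin=75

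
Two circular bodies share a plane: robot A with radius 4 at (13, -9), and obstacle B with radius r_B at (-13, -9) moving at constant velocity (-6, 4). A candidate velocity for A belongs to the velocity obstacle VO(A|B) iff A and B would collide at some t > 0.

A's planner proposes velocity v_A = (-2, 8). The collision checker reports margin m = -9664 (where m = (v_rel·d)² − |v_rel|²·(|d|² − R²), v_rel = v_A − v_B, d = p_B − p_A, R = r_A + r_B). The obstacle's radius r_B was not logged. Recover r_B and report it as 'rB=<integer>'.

m = -9664
d = (-26, 0);  v_rel = (4, 4),  |v_rel|² = 32
v_rel×d = (4)·(0) − (4)·(-26) = 104
since m = R²·32 − 104²:  R² = (10816 + -9664) / 32 = 36
R = √36 = 6  ⇒  r_B = 6 − 4 = 2

rB=2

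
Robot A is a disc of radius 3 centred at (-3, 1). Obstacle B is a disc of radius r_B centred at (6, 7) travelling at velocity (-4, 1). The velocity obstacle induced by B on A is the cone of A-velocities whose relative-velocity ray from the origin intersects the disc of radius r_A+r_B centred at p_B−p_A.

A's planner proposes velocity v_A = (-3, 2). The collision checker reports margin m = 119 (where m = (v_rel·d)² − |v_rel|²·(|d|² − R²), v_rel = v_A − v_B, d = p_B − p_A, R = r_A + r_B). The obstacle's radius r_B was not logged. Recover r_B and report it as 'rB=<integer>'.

m = 119
d = (9, 6);  v_rel = (1, 1),  |v_rel|² = 2
v_rel×d = (1)·(6) − (1)·(9) = -3
since m = R²·2 − (-3)²:  R² = (9 + 119) / 2 = 64
R = √64 = 8  ⇒  r_B = 8 − 3 = 5

rB=5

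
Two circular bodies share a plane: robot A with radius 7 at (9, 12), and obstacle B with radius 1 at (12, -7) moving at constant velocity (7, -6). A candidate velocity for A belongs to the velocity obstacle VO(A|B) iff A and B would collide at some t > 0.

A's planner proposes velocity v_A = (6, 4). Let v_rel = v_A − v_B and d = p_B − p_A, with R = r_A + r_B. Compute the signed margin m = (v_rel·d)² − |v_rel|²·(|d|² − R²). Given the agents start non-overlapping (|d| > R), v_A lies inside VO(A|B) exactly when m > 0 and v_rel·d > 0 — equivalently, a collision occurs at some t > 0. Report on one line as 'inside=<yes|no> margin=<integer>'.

d = (3, -19),  |d|² = 370;  R = 7+1 = 8,  c = 370−8² = 306
v_rel = (-1, 10),  |v_rel|² = 101;  v_rel·d = (-1)·(3) + (10)·(-19) = -193
101·t² + 386·t + 306 = 0  ⇒  m = (-193)² − 101·306 = 6343
m = 6343 > 0,  v_rel·d = -193 < 0  ⇒  outside

inside=no margin=6343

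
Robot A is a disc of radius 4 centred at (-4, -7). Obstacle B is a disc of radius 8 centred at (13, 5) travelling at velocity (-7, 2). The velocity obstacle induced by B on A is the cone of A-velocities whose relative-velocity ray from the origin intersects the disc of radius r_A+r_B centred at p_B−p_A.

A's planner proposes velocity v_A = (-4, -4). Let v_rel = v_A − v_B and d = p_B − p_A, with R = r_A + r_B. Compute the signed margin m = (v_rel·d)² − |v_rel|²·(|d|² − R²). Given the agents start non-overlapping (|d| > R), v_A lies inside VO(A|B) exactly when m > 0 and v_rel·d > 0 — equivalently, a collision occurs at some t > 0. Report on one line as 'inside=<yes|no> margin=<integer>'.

d = (17, 12),  |d|² = 433;  R = 4+8 = 12,  c = 433−12² = 289
v_rel = (3, -6),  |v_rel|² = 45;  v_rel·d = (3)·(17) + (-6)·(12) = -21
45·t² + 42·t + 289 = 0  ⇒  m = (-21)² − 45·289 = -12564
m = -12564 < 0,  v_rel·d = -21 < 0  ⇒  outside

inside=no margin=-12564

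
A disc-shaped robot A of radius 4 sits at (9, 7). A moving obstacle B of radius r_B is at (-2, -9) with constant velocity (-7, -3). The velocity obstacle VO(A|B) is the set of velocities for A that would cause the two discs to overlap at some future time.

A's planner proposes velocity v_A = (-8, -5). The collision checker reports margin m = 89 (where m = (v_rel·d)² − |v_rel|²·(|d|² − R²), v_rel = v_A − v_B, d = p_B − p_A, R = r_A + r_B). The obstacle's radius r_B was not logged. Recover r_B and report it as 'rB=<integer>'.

m = 89
d = (-11, -16);  v_rel = (-1, -2),  |v_rel|² = 5
v_rel×d = (-1)·(-16) − (-2)·(-11) = -6
since m = R²·5 − (-6)²:  R² = (36 + 89) / 5 = 25
R = √25 = 5  ⇒  r_B = 5 − 4 = 1

rB=1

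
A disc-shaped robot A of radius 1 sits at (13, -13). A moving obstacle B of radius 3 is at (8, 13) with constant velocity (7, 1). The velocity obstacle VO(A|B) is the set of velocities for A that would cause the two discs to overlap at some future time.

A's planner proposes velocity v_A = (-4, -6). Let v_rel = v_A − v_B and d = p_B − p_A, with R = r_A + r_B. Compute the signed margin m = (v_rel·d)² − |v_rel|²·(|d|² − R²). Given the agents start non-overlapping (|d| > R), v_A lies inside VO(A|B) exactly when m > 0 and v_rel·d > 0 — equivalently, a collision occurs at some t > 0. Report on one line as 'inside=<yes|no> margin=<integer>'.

d = (-5, 26),  |d|² = 701;  R = 1+3 = 4,  c = 701−4² = 685
v_rel = (-11, -7),  |v_rel|² = 170;  v_rel·d = (-11)·(-5) + (-7)·(26) = -127
170·t² + 254·t + 685 = 0  ⇒  m = (-127)² − 170·685 = -100321
m = -100321 < 0,  v_rel·d = -127 < 0  ⇒  outside

inside=no margin=-100321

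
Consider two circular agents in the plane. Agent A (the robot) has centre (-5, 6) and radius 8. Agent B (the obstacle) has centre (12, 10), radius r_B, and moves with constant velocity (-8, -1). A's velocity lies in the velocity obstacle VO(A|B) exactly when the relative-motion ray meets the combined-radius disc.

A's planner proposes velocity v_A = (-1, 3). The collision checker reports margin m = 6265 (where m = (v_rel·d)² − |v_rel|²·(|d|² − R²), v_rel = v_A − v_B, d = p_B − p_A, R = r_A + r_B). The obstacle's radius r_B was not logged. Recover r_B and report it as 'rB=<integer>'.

m = 6265
d = (17, 4);  v_rel = (7, 4),  |v_rel|² = 65
v_rel×d = (7)·(4) − (4)·(17) = -40
since m = R²·65 − (-40)²:  R² = (1600 + 6265) / 65 = 121
R = √121 = 11  ⇒  r_B = 11 − 8 = 3

rB=3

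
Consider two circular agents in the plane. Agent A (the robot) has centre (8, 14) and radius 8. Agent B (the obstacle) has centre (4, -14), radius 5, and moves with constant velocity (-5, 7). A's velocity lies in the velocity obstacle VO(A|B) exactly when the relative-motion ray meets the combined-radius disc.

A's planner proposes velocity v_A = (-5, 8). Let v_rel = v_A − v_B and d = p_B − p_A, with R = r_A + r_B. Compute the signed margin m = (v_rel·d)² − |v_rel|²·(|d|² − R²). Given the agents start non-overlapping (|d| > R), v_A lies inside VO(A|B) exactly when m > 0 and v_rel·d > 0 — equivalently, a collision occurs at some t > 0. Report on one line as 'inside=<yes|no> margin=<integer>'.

d = (-4, -28),  |d|² = 800;  R = 8+5 = 13,  c = 800−13² = 631
v_rel = (0, 1),  |v_rel|² = 1;  v_rel·d = (0)·(-4) + (1)·(-28) = -28
1·t² + 56·t + 631 = 0  ⇒  m = (-28)² − 1·631 = 153
m = 153 > 0,  v_rel·d = -28 < 0  ⇒  outside

inside=no margin=153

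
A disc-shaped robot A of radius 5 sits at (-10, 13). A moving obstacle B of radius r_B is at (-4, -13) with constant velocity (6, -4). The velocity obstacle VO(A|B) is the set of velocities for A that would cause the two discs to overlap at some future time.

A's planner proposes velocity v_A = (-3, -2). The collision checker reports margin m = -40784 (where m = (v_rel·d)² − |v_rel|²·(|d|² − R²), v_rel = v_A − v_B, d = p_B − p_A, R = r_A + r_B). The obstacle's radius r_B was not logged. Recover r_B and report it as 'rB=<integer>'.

m = -40784
d = (6, -26);  v_rel = (-9, 2),  |v_rel|² = 85
v_rel×d = (-9)·(-26) − (2)·(6) = 222
since m = R²·85 − 222²:  R² = (49284 + -40784) / 85 = 100
R = √100 = 10  ⇒  r_B = 10 − 5 = 5

rB=5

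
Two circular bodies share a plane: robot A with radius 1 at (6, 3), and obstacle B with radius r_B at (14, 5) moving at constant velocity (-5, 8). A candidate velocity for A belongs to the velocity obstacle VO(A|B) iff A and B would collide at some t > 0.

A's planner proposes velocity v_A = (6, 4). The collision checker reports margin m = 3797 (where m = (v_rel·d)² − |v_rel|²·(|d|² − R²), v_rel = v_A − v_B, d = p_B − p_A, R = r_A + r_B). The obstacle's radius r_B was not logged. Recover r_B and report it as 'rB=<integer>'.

m = 3797
d = (8, 2);  v_rel = (11, -4),  |v_rel|² = 137
v_rel×d = (11)·(2) − (-4)·(8) = 54
since m = R²·137 − 54²:  R² = (2916 + 3797) / 137 = 49
R = √49 = 7  ⇒  r_B = 7 − 1 = 6

rB=6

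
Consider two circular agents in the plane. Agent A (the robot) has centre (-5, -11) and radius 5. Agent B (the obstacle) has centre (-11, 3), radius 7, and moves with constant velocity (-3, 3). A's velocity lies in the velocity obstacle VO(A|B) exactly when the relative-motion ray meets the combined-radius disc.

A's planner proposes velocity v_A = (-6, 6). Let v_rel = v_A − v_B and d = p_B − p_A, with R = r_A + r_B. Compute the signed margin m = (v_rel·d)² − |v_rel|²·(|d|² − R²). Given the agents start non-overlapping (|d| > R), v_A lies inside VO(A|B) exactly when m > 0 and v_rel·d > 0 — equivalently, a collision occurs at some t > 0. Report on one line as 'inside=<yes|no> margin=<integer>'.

d = (-6, 14),  |d|² = 232;  R = 5+7 = 12,  c = 232−12² = 88
v_rel = (-3, 3),  |v_rel|² = 18;  v_rel·d = (-3)·(-6) + (3)·(14) = 60
18·t² − 120·t + 88 = 0  ⇒  m = 60² − 18·88 = 2016
m = 2016 > 0,  v_rel·d = 60 > 0  ⇒  inside

inside=yes margin=2016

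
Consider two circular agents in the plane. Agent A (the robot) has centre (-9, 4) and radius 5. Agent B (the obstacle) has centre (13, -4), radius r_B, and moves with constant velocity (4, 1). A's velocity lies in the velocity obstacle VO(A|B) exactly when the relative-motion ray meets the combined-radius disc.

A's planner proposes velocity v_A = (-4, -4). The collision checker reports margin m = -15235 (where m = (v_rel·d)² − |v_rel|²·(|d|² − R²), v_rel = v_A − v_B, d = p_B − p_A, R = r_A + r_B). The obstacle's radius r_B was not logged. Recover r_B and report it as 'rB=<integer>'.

m = -15235
d = (22, -8);  v_rel = (-8, -5),  |v_rel|² = 89
v_rel×d = (-8)·(-8) − (-5)·(22) = 174
since m = R²·89 − 174²:  R² = (30276 + -15235) / 89 = 169
R = √169 = 13  ⇒  r_B = 13 − 5 = 8

rB=8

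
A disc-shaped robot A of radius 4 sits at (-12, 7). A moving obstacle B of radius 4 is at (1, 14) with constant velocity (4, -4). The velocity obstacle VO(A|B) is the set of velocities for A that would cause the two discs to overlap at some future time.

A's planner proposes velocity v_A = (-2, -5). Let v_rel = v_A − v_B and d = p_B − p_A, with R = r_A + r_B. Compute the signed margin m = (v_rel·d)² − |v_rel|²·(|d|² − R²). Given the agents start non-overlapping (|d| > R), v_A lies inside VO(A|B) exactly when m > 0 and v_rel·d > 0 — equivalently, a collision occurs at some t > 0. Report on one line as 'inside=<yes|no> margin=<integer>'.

d = (13, 7),  |d|² = 218;  R = 4+4 = 8,  c = 218−8² = 154
v_rel = (-6, -1),  |v_rel|² = 37;  v_rel·d = (-6)·(13) + (-1)·(7) = -85
37·t² + 170·t + 154 = 0  ⇒  m = (-85)² − 37·154 = 1527
m = 1527 > 0,  v_rel·d = -85 < 0  ⇒  outside

inside=no margin=1527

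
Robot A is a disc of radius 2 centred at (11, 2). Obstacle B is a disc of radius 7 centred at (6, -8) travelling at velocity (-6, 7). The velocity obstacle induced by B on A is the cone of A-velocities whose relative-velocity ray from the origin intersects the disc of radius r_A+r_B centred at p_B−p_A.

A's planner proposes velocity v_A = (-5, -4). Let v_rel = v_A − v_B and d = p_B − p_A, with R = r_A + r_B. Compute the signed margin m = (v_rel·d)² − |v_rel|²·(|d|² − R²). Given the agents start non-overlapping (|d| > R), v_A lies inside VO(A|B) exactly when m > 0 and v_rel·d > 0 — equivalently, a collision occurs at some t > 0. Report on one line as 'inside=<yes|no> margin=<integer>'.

d = (-5, -10),  |d|² = 125;  R = 2+7 = 9,  c = 125−9² = 44
v_rel = (1, -11),  |v_rel|² = 122;  v_rel·d = (1)·(-5) + (-11)·(-10) = 105
122·t² − 210·t + 44 = 0  ⇒  m = 105² − 122·44 = 5657
m = 5657 > 0,  v_rel·d = 105 > 0  ⇒  inside

inside=yes margin=5657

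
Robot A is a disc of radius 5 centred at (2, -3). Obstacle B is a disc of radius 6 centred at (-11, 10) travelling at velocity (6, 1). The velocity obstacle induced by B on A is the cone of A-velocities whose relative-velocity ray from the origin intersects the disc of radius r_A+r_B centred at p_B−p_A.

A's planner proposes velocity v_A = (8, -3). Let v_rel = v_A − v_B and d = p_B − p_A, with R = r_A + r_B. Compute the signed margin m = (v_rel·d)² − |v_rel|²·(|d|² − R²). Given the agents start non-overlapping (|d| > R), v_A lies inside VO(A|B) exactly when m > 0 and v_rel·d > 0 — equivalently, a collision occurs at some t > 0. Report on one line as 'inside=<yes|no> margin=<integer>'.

d = (-13, 13),  |d|² = 338;  R = 5+6 = 11,  c = 338−11² = 217
v_rel = (2, -4),  |v_rel|² = 20;  v_rel·d = (2)·(-13) + (-4)·(13) = -78
20·t² + 156·t + 217 = 0  ⇒  m = (-78)² − 20·217 = 1744
m = 1744 > 0,  v_rel·d = -78 < 0  ⇒  outside

inside=no margin=1744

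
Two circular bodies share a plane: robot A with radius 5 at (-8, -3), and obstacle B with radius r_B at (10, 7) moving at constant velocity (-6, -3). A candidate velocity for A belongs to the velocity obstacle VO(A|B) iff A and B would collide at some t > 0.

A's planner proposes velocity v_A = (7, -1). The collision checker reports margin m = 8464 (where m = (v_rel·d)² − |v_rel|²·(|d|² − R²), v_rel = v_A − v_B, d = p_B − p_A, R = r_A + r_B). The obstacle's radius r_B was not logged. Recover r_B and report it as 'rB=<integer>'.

m = 8464
d = (18, 10);  v_rel = (13, 2),  |v_rel|² = 173
v_rel×d = (13)·(10) − (2)·(18) = 94
since m = R²·173 − 94²:  R² = (8836 + 8464) / 173 = 100
R = √100 = 10  ⇒  r_B = 10 − 5 = 5

rB=5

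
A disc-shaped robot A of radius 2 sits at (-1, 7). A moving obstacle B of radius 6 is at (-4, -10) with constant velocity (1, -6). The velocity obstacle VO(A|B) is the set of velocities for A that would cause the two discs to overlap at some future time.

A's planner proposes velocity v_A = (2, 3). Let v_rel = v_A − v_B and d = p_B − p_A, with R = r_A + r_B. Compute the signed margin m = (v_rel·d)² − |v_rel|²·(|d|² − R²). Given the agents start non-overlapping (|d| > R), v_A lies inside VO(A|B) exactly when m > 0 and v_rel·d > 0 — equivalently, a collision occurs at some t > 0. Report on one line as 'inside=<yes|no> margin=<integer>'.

d = (-3, -17),  |d|² = 298;  R = 2+6 = 8,  c = 298−8² = 234
v_rel = (1, 9),  |v_rel|² = 82;  v_rel·d = (1)·(-3) + (9)·(-17) = -156
82·t² + 312·t + 234 = 0  ⇒  m = (-156)² − 82·234 = 5148
m = 5148 > 0,  v_rel·d = -156 < 0  ⇒  outside

inside=no margin=5148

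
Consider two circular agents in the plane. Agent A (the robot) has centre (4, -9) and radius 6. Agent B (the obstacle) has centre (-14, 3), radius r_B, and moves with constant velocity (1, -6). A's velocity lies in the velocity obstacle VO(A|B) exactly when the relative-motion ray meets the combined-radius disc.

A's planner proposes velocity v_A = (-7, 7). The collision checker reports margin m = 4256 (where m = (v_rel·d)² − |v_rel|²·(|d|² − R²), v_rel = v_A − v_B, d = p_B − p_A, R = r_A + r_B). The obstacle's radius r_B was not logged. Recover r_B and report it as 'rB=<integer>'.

m = 4256
d = (-18, 12);  v_rel = (-8, 13),  |v_rel|² = 233
v_rel×d = (-8)·(12) − (13)·(-18) = 138
since m = R²·233 − 138²:  R² = (19044 + 4256) / 233 = 100
R = √100 = 10  ⇒  r_B = 10 − 6 = 4

rB=4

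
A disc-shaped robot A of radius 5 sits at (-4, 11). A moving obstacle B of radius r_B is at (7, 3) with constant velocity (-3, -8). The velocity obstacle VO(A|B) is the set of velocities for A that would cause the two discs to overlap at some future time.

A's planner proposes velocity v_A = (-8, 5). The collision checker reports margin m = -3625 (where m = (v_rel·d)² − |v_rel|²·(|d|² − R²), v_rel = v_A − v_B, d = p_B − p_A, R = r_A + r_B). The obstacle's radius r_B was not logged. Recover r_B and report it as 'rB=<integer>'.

m = -3625
d = (11, -8);  v_rel = (-5, 13),  |v_rel|² = 194
v_rel×d = (-5)·(-8) − (13)·(11) = -103
since m = R²·194 − (-103)²:  R² = (10609 + -3625) / 194 = 36
R = √36 = 6  ⇒  r_B = 6 − 5 = 1

rB=1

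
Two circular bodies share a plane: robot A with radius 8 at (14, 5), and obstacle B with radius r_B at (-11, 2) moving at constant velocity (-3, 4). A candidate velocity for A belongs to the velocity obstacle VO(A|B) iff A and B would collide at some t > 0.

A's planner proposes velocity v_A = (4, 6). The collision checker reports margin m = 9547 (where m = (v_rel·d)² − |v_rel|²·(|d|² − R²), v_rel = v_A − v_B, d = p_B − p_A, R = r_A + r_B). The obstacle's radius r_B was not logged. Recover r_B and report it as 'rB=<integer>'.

m = 9547
d = (-25, -3);  v_rel = (7, 2),  |v_rel|² = 53
v_rel×d = (7)·(-3) − (2)·(-25) = 29
since m = R²·53 − 29²:  R² = (841 + 9547) / 53 = 196
R = √196 = 14  ⇒  r_B = 14 − 8 = 6

rB=6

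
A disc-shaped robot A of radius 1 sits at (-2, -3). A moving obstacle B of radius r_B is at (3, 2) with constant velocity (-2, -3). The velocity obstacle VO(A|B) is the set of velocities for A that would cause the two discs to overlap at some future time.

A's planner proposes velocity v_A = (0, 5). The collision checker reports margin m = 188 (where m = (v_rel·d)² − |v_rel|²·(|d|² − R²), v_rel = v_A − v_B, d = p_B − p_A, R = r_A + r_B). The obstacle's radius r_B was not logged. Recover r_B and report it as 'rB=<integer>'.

m = 188
d = (5, 5);  v_rel = (2, 8),  |v_rel|² = 68
v_rel×d = (2)·(5) − (8)·(5) = -30
since m = R²·68 − (-30)²:  R² = (900 + 188) / 68 = 16
R = √16 = 4  ⇒  r_B = 4 − 1 = 3

rB=3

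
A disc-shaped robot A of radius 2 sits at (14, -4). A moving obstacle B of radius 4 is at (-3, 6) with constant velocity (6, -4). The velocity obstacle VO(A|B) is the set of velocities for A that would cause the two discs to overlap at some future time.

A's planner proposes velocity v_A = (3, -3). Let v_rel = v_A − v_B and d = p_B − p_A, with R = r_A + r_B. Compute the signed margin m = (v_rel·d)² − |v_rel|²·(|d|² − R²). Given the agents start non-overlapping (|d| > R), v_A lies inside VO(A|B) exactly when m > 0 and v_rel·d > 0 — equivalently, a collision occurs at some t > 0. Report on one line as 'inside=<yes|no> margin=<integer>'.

d = (-17, 10),  |d|² = 389;  R = 2+4 = 6,  c = 389−6² = 353
v_rel = (-3, 1),  |v_rel|² = 10;  v_rel·d = (-3)·(-17) + (1)·(10) = 61
10·t² − 122·t + 353 = 0  ⇒  m = 61² − 10·353 = 191
m = 191 > 0,  v_rel·d = 61 > 0  ⇒  inside

inside=yes margin=191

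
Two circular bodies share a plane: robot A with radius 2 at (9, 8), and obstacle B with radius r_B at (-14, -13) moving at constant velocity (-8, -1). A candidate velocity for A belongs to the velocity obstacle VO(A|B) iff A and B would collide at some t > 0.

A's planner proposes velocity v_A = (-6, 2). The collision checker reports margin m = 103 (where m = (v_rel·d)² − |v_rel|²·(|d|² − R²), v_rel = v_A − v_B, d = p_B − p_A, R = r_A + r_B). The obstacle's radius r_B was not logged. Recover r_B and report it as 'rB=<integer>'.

m = 103
d = (-23, -21);  v_rel = (2, 3),  |v_rel|² = 13
v_rel×d = (2)·(-21) − (3)·(-23) = 27
since m = R²·13 − 27²:  R² = (729 + 103) / 13 = 64
R = √64 = 8  ⇒  r_B = 8 − 2 = 6

rB=6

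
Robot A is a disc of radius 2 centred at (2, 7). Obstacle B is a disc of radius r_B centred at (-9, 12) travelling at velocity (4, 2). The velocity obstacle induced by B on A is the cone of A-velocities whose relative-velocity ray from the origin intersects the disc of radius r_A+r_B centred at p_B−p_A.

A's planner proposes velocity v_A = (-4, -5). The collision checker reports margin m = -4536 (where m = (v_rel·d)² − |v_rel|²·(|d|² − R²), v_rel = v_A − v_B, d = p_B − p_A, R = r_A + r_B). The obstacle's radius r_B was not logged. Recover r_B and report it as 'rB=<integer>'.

m = -4536
d = (-11, 5);  v_rel = (-8, -7),  |v_rel|² = 113
v_rel×d = (-8)·(5) − (-7)·(-11) = -117
since m = R²·113 − (-117)²:  R² = (13689 + -4536) / 113 = 81
R = √81 = 9  ⇒  r_B = 9 − 2 = 7

rB=7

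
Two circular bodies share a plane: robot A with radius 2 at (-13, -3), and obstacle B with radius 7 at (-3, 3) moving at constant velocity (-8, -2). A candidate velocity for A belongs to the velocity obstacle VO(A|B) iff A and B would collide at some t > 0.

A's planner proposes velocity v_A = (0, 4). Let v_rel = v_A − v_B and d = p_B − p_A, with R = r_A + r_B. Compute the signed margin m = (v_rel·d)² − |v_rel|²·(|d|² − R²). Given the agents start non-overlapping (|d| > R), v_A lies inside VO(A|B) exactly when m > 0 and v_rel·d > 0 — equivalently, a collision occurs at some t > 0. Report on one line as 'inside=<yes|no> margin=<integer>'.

d = (10, 6),  |d|² = 136;  R = 2+7 = 9,  c = 136−9² = 55
v_rel = (8, 6),  |v_rel|² = 100;  v_rel·d = (8)·(10) + (6)·(6) = 116
100·t² − 232·t + 55 = 0  ⇒  m = 116² − 100·55 = 7956
m = 7956 > 0,  v_rel·d = 116 > 0  ⇒  inside

inside=yes margin=7956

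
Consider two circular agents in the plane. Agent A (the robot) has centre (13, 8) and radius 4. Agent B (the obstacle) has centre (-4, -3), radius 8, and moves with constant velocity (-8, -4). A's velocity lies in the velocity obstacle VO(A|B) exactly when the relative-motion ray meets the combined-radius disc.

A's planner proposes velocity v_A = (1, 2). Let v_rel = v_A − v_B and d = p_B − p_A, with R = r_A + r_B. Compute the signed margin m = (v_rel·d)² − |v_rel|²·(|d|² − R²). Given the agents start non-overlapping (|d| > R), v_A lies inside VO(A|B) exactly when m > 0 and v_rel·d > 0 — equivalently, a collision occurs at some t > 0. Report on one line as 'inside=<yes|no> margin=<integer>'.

d = (-17, -11),  |d|² = 410;  R = 4+8 = 12,  c = 410−12² = 266
v_rel = (9, 6),  |v_rel|² = 117;  v_rel·d = (9)·(-17) + (6)·(-11) = -219
117·t² + 438·t + 266 = 0  ⇒  m = (-219)² − 117·266 = 16839
m = 16839 > 0,  v_rel·d = -219 < 0  ⇒  outside

inside=no margin=16839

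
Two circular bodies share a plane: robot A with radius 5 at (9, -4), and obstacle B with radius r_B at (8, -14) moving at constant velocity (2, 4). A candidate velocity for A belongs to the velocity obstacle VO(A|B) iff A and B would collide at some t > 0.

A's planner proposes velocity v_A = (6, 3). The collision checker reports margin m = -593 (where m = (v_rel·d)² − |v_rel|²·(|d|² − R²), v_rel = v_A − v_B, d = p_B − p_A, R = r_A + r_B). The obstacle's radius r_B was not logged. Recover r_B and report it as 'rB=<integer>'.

m = -593
d = (-1, -10);  v_rel = (4, -1),  |v_rel|² = 17
v_rel×d = (4)·(-10) − (-1)·(-1) = -41
since m = R²·17 − (-41)²:  R² = (1681 + -593) / 17 = 64
R = √64 = 8  ⇒  r_B = 8 − 5 = 3

rB=3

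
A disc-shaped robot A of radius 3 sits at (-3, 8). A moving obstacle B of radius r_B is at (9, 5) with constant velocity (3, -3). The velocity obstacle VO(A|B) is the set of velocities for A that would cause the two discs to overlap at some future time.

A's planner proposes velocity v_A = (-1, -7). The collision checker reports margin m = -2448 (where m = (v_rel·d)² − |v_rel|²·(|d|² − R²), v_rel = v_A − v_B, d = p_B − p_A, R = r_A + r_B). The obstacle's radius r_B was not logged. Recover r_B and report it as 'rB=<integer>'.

m = -2448
d = (12, -3);  v_rel = (-4, -4),  |v_rel|² = 32
v_rel×d = (-4)·(-3) − (-4)·(12) = 60
since m = R²·32 − 60²:  R² = (3600 + -2448) / 32 = 36
R = √36 = 6  ⇒  r_B = 6 − 3 = 3

rB=3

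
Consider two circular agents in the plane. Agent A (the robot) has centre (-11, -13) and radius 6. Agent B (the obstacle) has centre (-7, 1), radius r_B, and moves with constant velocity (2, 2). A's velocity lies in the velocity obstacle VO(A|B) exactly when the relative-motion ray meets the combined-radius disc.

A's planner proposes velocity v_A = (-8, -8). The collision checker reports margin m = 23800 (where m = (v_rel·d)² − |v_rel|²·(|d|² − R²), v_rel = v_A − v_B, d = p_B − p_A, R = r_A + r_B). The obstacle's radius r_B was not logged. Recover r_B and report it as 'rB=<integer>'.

m = 23800
d = (4, 14);  v_rel = (-10, -10),  |v_rel|² = 200
v_rel×d = (-10)·(14) − (-10)·(4) = -100
since m = R²·200 − (-100)²:  R² = (10000 + 23800) / 200 = 169
R = √169 = 13  ⇒  r_B = 13 − 6 = 7

rB=7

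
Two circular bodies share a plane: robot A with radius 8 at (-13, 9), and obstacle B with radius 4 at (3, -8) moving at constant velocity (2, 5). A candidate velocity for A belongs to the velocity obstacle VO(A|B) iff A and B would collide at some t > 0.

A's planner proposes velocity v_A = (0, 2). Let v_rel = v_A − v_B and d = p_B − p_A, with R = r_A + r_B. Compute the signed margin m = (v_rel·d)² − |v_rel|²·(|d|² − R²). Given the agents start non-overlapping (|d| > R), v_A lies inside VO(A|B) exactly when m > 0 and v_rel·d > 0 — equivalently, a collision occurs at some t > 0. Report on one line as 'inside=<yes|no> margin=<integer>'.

d = (16, -17),  |d|² = 545;  R = 8+4 = 12,  c = 545−12² = 401
v_rel = (-2, -3),  |v_rel|² = 13;  v_rel·d = (-2)·(16) + (-3)·(-17) = 19
13·t² − 38·t + 401 = 0  ⇒  m = 19² − 13·401 = -4852
m = -4852 < 0,  v_rel·d = 19 > 0  ⇒  outside

inside=no margin=-4852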